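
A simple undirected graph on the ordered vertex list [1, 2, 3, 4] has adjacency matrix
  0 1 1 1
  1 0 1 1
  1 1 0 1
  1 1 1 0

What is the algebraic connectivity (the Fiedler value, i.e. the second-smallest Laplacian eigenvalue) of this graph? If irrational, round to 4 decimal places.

4

Each diagonal entry of L is the vertex degree and each off-diagonal entry is -1 where an edge is present, 0 otherwise; in the order [1, 2, 3, 4] the diagonal is [3, 3, 3, 3]. The sorted Laplacian eigenvalues are [0, 4, 4, 4]; the algebraic connectivity is the second entry, 4. The eigenvalues sum to 12, which equals trace(L) = 2|E|.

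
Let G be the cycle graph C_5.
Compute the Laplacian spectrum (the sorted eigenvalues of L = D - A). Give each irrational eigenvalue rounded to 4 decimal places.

[0, 1.3820, 1.3820, 3.6180, 3.6180]

The graph has 5 vertices and degree multiset [2, 2, 2, 2, 2]; D is the diagonal matrix of degrees and L = D - A. L is symmetric positive semidefinite, so every eigenvalue is real and nonnegative. The largest eigenvalue, 3.6180, is at most the vertex count 5. By the matrix-tree theorem the graph has (1/5) * product of the nonzero eigenvalues = 5 spanning trees.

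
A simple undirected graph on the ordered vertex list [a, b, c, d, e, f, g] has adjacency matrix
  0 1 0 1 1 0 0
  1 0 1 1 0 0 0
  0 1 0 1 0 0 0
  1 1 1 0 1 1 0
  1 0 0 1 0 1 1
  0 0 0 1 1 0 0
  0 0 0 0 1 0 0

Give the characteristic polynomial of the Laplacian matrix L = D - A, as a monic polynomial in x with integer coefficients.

x^7 - 20x^6 + 156x^5 - 600x^4 + 1183x^3 - 1116x^2 + 385x

Reading degrees in the order [a, b, c, d, e, f, g] gives [3, 3, 2, 5, 4, 2, 1]; set D = diag(3, 3, 2, 5, 4, 2, 1) and form L = D - A. L has integer entries, so p(x) = det(xI - L) has integer coefficients. Expanding the determinant yields x^7 - 20x^6 + 156x^5 - 600x^4 + 1183x^3 - 1116x^2 + 385x. The constant term is 0 because L is singular (the all-ones vector lies in its kernel). There is one zero in the spectrum, matching the 1 component.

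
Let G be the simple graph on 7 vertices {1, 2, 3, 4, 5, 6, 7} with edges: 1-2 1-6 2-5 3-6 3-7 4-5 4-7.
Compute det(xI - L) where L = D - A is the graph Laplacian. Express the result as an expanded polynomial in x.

x^7 - 14x^6 + 77x^5 - 210x^4 + 294x^3 - 196x^2 + 49x

Reading degrees in the order [1, 2, 3, 4, 5, 6, 7] gives [2, 2, 2, 2, 2, 2, 2]; set D = diag(2, 2, 2, 2, 2, 2, 2) and form L = D - A. Computing det(xI - L) by cofactor expansion (or equivalently via sum-over-permutations) gives x^7 - 14x^6 + 77x^5 - 210x^4 + 294x^3 - 196x^2 + 49x. Since p(0) = det(-L) = 0, x divides p(x).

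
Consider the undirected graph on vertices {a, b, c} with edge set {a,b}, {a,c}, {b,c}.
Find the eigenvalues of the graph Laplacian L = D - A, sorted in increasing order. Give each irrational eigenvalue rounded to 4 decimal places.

Each diagonal entry of L is the vertex degree and each off-diagonal entry is -1 where an edge is present, 0 otherwise; in the order [a, b, c] the diagonal is [2, 2, 2]. The multiplicity of 0 as a Laplacian eigenvalue equals the number of connected components. The single zero eigenvalue shows the graph is connected. The largest eigenvalue, 3, is at most the vertex count 3.

[0, 3, 3]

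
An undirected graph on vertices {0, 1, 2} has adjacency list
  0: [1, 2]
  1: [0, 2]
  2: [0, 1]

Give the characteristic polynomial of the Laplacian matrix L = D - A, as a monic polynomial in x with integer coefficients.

With the vertex order [0, 1, 2], the degrees are [2, 2, 2], giving D = diag(2, 2, 2) and L = D - A. The eigenvalues of L are [0, 3, 3]; the characteristic polynomial is the product of (x - lambda_i), which multiplies out to x^3 - 6x^2 + 9x. The coefficient of x^2 equals -trace(L) = -6, matching the sum of degrees. The eigenvalues sum to 6, which equals trace(L) = 2|E|.

x^3 - 6x^2 + 9x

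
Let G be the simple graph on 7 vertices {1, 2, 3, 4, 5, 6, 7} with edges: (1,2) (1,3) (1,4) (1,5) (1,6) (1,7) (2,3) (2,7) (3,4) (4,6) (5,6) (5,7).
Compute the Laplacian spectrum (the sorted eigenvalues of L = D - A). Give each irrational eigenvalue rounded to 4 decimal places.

[0, 2, 2, 4, 4, 5, 7]

With the vertex order [1, 2, 3, 4, 5, 6, 7], the degrees are [6, 3, 3, 3, 3, 3, 3], giving D = diag(6, 3, 3, 3, 3, 3, 3) and L = D - A. The multiplicity of 0 as a Laplacian eigenvalue equals the number of connected components. The eigenvalues sum to 24, which equals trace(L) = 2|E|.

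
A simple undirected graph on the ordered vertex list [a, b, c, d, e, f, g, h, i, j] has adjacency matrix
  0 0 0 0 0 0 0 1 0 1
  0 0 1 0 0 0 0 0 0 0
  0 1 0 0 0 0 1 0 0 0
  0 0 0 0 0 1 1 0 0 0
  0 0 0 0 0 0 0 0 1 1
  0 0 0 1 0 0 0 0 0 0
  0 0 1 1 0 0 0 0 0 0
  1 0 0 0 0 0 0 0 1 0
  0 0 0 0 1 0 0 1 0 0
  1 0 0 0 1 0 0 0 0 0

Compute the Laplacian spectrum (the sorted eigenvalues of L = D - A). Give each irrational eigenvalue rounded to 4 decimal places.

Reading degrees in the order [a, b, c, d, e, f, g, h, i, j] gives [2, 1, 2, 2, 2, 1, 2, 2, 2, 2]; set D = diag(2, 1, 2, 2, 2, 1, 2, 2, 2, 2) and form L = D - A. L is symmetric positive semidefinite, so every eigenvalue is real and nonnegative. The 2 zero eigenvalues correspond to the 2 connected components. The eigenvalues sum to 18, which equals trace(L) = 2|E|.

[0, 0, 0.3820, 1.3820, 1.3820, 1.3820, 2.6180, 3.6180, 3.6180, 3.6180]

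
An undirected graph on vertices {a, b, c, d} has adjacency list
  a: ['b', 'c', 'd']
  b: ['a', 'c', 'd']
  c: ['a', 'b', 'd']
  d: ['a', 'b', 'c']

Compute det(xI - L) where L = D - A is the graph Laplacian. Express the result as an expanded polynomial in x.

x^4 - 12x^3 + 48x^2 - 64x

With the vertex order [a, b, c, d], the degrees are [3, 3, 3, 3], giving D = diag(3, 3, 3, 3) and L = D - A. The eigenvalues of L are [0, 4, 4, 4]; the characteristic polynomial is the product of (x - lambda_i), which multiplies out to x^4 - 12x^3 + 48x^2 - 64x. The constant term is 0 because L is singular (the all-ones vector lies in its kernel). The largest eigenvalue, 4, is at most the vertex count 4.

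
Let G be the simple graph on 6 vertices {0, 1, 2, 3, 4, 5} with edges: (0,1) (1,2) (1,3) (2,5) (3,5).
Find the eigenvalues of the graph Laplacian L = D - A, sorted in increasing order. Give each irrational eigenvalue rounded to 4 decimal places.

[0, 0, 0.8299, 2, 2.6889, 4.4812]

Reading degrees in the order [0, 1, 2, 3, 4, 5] gives [1, 3, 2, 2, 0, 2]; set D = diag(1, 3, 2, 2, 0, 2) and form L = D - A. L is symmetric positive semidefinite, so every eigenvalue is real and nonnegative. The 2 zero eigenvalues correspond to the 2 connected components. The eigenvalues sum to 10, which equals trace(L) = 2|E|. The largest eigenvalue, 4.4812, is at most the vertex count 6.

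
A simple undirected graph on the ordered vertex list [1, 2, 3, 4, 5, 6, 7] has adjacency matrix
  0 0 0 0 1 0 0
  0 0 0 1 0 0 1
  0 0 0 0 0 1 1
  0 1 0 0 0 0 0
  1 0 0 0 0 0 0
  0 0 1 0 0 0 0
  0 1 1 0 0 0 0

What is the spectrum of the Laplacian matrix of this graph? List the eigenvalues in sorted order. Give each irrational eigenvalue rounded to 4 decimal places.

[0, 0, 0.3820, 1.3820, 2, 2.6180, 3.6180]

With the vertex order [1, 2, 3, 4, 5, 6, 7], the degrees are [1, 2, 2, 1, 1, 1, 2], giving D = diag(1, 2, 2, 1, 1, 1, 2) and L = D - A. Since every row of L sums to 0, the all-ones vector is in the kernel and 0 is an eigenvalue. The 2 zero eigenvalues correspond to the 2 connected components. The eigenvalues sum to 10, which equals trace(L) = 2|E|. There are 2 zeros in the spectrum, matching the 2 components.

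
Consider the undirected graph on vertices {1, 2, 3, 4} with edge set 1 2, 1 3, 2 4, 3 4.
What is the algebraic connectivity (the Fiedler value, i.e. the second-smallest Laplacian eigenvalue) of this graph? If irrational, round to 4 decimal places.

2

Reading degrees in the order [1, 2, 3, 4] gives [2, 2, 2, 2]; set D = diag(2, 2, 2, 2) and form L = D - A. The sorted Laplacian eigenvalues are [0, 2, 2, 4]; the algebraic connectivity is the second entry, 2. The largest eigenvalue, 4, is at most the vertex count 4.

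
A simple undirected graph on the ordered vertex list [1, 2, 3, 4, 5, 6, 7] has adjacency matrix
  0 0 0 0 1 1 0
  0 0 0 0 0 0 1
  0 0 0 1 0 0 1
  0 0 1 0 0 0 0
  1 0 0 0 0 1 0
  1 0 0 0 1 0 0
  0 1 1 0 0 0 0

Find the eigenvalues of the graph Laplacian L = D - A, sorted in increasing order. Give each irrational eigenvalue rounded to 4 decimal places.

[0, 0, 0.5858, 2, 3, 3, 3.4142]

With the vertex order [1, 2, 3, 4, 5, 6, 7], the degrees are [2, 1, 2, 1, 2, 2, 2], giving D = diag(2, 1, 2, 1, 2, 2, 2) and L = D - A. Since every row of L sums to 0, the all-ones vector is in the kernel and 0 is an eigenvalue. The 2 zero eigenvalues correspond to the 2 connected components.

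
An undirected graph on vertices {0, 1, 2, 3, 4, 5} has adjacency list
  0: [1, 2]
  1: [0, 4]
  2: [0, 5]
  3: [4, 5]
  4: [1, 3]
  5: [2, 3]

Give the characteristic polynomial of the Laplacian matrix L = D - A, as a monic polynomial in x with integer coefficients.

With the vertex order [0, 1, 2, 3, 4, 5], the degrees are [2, 2, 2, 2, 2, 2], giving D = diag(2, 2, 2, 2, 2, 2) and L = D - A. L has integer entries, so p(x) = det(xI - L) has integer coefficients. Expanding the determinant yields x^6 - 12x^5 + 54x^4 - 112x^3 + 105x^2 - 36x. The coefficient of x^5 equals -trace(L) = -12, matching the sum of degrees. By the matrix-tree theorem the graph has (1/6) * product of the nonzero eigenvalues = 6 spanning trees.

x^6 - 12x^5 + 54x^4 - 112x^3 + 105x^2 - 36x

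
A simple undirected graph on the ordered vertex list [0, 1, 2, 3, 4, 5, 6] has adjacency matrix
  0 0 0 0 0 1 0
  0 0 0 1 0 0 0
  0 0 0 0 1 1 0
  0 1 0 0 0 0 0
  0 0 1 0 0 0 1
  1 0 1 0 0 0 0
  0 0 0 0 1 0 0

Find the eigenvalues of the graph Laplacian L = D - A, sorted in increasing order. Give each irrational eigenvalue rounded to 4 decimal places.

[0, 0, 0.3820, 1.3820, 2, 2.6180, 3.6180]

Each diagonal entry of L is the vertex degree and each off-diagonal entry is -1 where an edge is present, 0 otherwise; in the order [0, 1, 2, 3, 4, 5, 6] the diagonal is [1, 1, 2, 1, 2, 2, 1]. Since every row of L sums to 0, the all-ones vector is in the kernel and 0 is an eigenvalue. The 2 zero eigenvalues correspond to the 2 connected components. The eigenvalues sum to 10, which equals trace(L) = 2|E|.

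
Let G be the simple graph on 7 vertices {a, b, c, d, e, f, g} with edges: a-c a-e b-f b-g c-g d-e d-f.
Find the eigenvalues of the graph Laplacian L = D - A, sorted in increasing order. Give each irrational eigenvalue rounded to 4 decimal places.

[0, 0.7530, 0.7530, 2.4450, 2.4450, 3.8019, 3.8019]

With the vertex order [a, b, c, d, e, f, g], the degrees are [2, 2, 2, 2, 2, 2, 2], giving D = diag(2, 2, 2, 2, 2, 2, 2) and L = D - A. The multiplicity of 0 as a Laplacian eigenvalue equals the number of connected components. The single zero eigenvalue shows the graph is connected.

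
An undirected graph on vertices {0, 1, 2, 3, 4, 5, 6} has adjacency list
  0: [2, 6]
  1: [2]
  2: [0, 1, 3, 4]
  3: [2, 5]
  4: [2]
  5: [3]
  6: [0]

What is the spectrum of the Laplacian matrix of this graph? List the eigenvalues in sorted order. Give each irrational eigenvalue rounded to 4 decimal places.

[0, 0.3820, 0.6086, 1, 2.2271, 2.6180, 5.1642]

With the vertex order [0, 1, 2, 3, 4, 5, 6], the degrees are [2, 1, 4, 2, 1, 1, 1], giving D = diag(2, 1, 4, 2, 1, 1, 1) and L = D - A. Since every row of L sums to 0, the all-ones vector is in the kernel and 0 is an eigenvalue. By the matrix-tree theorem the graph has (1/7) * product of the nonzero eigenvalues = 1 spanning tree. The largest eigenvalue, 5.1642, is at most the vertex count 7.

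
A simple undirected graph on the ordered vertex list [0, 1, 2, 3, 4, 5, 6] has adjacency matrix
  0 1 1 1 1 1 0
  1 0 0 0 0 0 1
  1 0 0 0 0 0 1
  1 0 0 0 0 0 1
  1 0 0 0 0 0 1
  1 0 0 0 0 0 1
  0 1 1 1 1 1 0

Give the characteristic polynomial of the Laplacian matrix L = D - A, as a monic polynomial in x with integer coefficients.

Each diagonal entry of L is the vertex degree and each off-diagonal entry is -1 where an edge is present, 0 otherwise; in the order [0, 1, 2, 3, 4, 5, 6] the diagonal is [5, 2, 2, 2, 2, 2, 5]. L has integer entries, so p(x) = det(xI - L) has integer coefficients. Expanding the determinant yields x^7 - 20x^6 + 155x^5 - 600x^4 + 1240x^3 - 1312x^2 + 560x. The constant term is 0 because L is singular (the all-ones vector lies in its kernel). The largest eigenvalue, 7, is at most the vertex count 7.

x^7 - 20x^6 + 155x^5 - 600x^4 + 1240x^3 - 1312x^2 + 560x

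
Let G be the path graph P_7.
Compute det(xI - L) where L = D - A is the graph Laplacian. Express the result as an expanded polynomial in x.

x^7 - 12x^6 + 55x^5 - 120x^4 + 126x^3 - 56x^2 + 7x

The graph has 7 vertices and degree multiset [2, 2, 2, 2, 2, 1, 1]; D is the diagonal matrix of degrees and L = D - A. L has integer entries, so p(x) = det(xI - L) has integer coefficients. Expanding the determinant yields x^7 - 12x^6 + 55x^5 - 120x^4 + 126x^3 - 56x^2 + 7x. The coefficient of x^6 equals -trace(L) = -12, matching the sum of degrees. There is one zero in the spectrum, matching the 1 component. The largest eigenvalue, 3.8019, is at most the vertex count 7.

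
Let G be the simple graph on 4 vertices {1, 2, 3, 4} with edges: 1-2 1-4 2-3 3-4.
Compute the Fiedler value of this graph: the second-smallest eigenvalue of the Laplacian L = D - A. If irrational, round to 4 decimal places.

2

Each diagonal entry of L is the vertex degree and each off-diagonal entry is -1 where an edge is present, 0 otherwise; in the order [1, 2, 3, 4] the diagonal is [2, 2, 2, 2]. Computing the eigenvalues of L and sorting gives [0, 2, 2, 4]. The Fiedler value lambda_2 = 2 is strictly positive, so the graph is connected. The eigenvalues sum to 8, which equals trace(L) = 2|E|.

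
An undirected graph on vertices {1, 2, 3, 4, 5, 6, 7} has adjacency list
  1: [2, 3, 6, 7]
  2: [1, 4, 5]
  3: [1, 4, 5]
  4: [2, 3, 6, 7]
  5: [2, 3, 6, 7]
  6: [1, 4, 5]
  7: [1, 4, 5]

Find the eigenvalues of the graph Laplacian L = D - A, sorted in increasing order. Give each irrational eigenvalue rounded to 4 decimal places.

Each diagonal entry of L is the vertex degree and each off-diagonal entry is -1 where an edge is present, 0 otherwise; in the order [1, 2, 3, 4, 5, 6, 7] the diagonal is [4, 3, 3, 4, 4, 3, 3]. Since every row of L sums to 0, the all-ones vector is in the kernel and 0 is an eigenvalue. The single zero eigenvalue shows the graph is connected.

[0, 3, 3, 3, 4, 4, 7]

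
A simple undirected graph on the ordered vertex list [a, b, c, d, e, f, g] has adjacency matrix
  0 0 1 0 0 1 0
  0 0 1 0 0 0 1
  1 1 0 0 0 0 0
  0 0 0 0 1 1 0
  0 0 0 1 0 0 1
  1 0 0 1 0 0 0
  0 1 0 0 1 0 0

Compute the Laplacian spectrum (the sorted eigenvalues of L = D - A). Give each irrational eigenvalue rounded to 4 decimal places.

With the vertex order [a, b, c, d, e, f, g], the degrees are [2, 2, 2, 2, 2, 2, 2], giving D = diag(2, 2, 2, 2, 2, 2, 2) and L = D - A. Since every row of L sums to 0, the all-ones vector is in the kernel and 0 is an eigenvalue. The single zero eigenvalue shows the graph is connected. The eigenvalues sum to 14, which equals trace(L) = 2|E|.

[0, 0.7530, 0.7530, 2.4450, 2.4450, 3.8019, 3.8019]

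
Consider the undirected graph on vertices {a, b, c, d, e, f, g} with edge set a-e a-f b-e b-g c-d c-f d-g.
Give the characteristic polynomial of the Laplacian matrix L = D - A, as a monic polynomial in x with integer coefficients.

With the vertex order [a, b, c, d, e, f, g], the degrees are [2, 2, 2, 2, 2, 2, 2], giving D = diag(2, 2, 2, 2, 2, 2, 2) and L = D - A. Computing det(xI - L) by cofactor expansion (or equivalently via sum-over-permutations) gives x^7 - 14x^6 + 77x^5 - 210x^4 + 294x^3 - 196x^2 + 49x. The coefficient of x^6 equals -trace(L) = -14, matching the sum of degrees. By the matrix-tree theorem the graph has (1/7) * product of the nonzero eigenvalues = 7 spanning trees. The largest eigenvalue, 3.8019, is at most the vertex count 7.

x^7 - 14x^6 + 77x^5 - 210x^4 + 294x^3 - 196x^2 + 49x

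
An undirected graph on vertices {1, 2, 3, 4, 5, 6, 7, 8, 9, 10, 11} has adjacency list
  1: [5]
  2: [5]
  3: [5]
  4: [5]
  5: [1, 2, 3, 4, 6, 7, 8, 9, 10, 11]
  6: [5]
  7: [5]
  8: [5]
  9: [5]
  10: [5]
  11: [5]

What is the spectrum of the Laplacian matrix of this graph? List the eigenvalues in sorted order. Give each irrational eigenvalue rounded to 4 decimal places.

[0, 1, 1, 1, 1, 1, 1, 1, 1, 1, 11]

Reading degrees in the order [1, 2, 3, 4, 5, 6, 7, 8, 9, 10, 11] gives [1, 1, 1, 1, 10, 1, 1, 1, 1, 1, 1]; set D = diag(1, 1, 1, 1, 10, 1, 1, 1, 1, 1, 1) and form L = D - A. Diagonalising L (or applying a numerical eigensolver to the 11x11 matrix) gives the spectrum above. The largest eigenvalue, 11, is at most the vertex count 11.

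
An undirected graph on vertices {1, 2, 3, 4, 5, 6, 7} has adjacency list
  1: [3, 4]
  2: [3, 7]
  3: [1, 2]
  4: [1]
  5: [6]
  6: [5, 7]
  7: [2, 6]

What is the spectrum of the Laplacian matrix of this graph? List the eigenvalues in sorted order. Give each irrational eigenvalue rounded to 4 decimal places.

[0, 0.1981, 0.7530, 1.5550, 2.4450, 3.2470, 3.8019]

With the vertex order [1, 2, 3, 4, 5, 6, 7], the degrees are [2, 2, 2, 1, 1, 2, 2], giving D = diag(2, 2, 2, 1, 1, 2, 2) and L = D - A. The multiplicity of 0 as a Laplacian eigenvalue equals the number of connected components. The single zero eigenvalue shows the graph is connected. The largest eigenvalue, 3.8019, is at most the vertex count 7.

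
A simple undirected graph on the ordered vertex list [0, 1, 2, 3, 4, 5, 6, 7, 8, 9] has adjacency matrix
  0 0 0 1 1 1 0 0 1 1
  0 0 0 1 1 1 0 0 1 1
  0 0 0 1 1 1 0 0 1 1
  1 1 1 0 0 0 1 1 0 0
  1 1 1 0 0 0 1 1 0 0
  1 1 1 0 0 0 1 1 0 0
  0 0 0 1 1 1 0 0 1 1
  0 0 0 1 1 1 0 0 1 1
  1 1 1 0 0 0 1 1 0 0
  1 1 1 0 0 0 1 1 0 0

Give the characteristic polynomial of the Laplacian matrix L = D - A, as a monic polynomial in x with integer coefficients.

Reading degrees in the order [0, 1, 2, 3, 4, 5, 6, 7, 8, 9] gives [5, 5, 5, 5, 5, 5, 5, 5, 5, 5]; set D = diag(5, 5, 5, 5, 5, 5, 5, 5, 5, 5) and form L = D - A. L has integer entries, so p(x) = det(xI - L) has integer coefficients. Expanding the determinant yields x^10 - 50x^9 + 1100x^8 - 14000x^7 + 113750x^6 - 612500x^5 + 2187500x^4 - 5000000x^3 + 6640625x^2 - 3906250x. The constant term is 0 because L is singular (the all-ones vector lies in its kernel). The largest eigenvalue, 10, is at most the vertex count 10.

x^10 - 50x^9 + 1100x^8 - 14000x^7 + 113750x^6 - 612500x^5 + 2187500x^4 - 5000000x^3 + 6640625x^2 - 3906250x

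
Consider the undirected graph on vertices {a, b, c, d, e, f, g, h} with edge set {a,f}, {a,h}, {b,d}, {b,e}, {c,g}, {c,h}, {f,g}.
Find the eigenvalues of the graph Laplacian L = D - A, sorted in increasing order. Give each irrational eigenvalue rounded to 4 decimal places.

Each diagonal entry of L is the vertex degree and each off-diagonal entry is -1 where an edge is present, 0 otherwise; in the order [a, b, c, d, e, f, g, h] the diagonal is [2, 2, 2, 1, 1, 2, 2, 2]. L is symmetric positive semidefinite, so every eigenvalue is real and nonnegative. The 2 zero eigenvalues correspond to the 2 connected components. The eigenvalues sum to 14, which equals trace(L) = 2|E|.

[0, 0, 1, 1.3820, 1.3820, 3, 3.6180, 3.6180]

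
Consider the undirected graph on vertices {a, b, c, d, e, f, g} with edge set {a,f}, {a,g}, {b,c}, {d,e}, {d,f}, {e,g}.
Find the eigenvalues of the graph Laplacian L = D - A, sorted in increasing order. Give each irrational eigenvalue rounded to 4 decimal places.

[0, 0, 1.3820, 1.3820, 2, 3.6180, 3.6180]

Each diagonal entry of L is the vertex degree and each off-diagonal entry is -1 where an edge is present, 0 otherwise; in the order [a, b, c, d, e, f, g] the diagonal is [2, 1, 1, 2, 2, 2, 2]. L is symmetric positive semidefinite, so every eigenvalue is real and nonnegative. The 2 zero eigenvalues correspond to the 2 connected components. The eigenvalues sum to 12, which equals trace(L) = 2|E|.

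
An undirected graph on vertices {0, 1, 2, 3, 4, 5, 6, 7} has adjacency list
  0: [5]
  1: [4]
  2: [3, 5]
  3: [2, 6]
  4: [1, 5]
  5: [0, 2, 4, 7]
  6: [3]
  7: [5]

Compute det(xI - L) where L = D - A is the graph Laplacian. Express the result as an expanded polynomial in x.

x^8 - 14x^7 + 75x^6 - 198x^5 + 275x^4 - 198x^3 + 67x^2 - 8x

Reading degrees in the order [0, 1, 2, 3, 4, 5, 6, 7] gives [1, 1, 2, 2, 2, 4, 1, 1]; set D = diag(1, 1, 2, 2, 2, 4, 1, 1) and form L = D - A. L has integer entries, so p(x) = det(xI - L) has integer coefficients. Expanding the determinant yields x^8 - 14x^7 + 75x^6 - 198x^5 + 275x^4 - 198x^3 + 67x^2 - 8x. The coefficient of x^7 equals -trace(L) = -14, matching the sum of degrees. The largest eigenvalue, 5.1732, is at most the vertex count 8.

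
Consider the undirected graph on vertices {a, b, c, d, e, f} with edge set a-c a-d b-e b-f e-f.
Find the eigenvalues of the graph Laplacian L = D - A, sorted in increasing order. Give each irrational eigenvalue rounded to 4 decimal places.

With the vertex order [a, b, c, d, e, f], the degrees are [2, 2, 1, 1, 2, 2], giving D = diag(2, 2, 1, 1, 2, 2) and L = D - A. The multiplicity of 0 as a Laplacian eigenvalue equals the number of connected components. The 2 zero eigenvalues correspond to the 2 connected components. The eigenvalues sum to 10, which equals trace(L) = 2|E|.

[0, 0, 1, 3, 3, 3]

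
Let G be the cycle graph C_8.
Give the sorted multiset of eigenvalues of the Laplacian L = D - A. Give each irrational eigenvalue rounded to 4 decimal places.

[0, 0.5858, 0.5858, 2, 2, 3.4142, 3.4142, 4]

The graph has 8 vertices and degree multiset [2, 2, 2, 2, 2, 2, 2, 2]; D is the diagonal matrix of degrees and L = D - A. L is symmetric positive semidefinite, so every eigenvalue is real and nonnegative. The single zero eigenvalue shows the graph is connected. The eigenvalues sum to 16, which equals trace(L) = 2|E|. By the matrix-tree theorem the graph has (1/8) * product of the nonzero eigenvalues = 8 spanning trees.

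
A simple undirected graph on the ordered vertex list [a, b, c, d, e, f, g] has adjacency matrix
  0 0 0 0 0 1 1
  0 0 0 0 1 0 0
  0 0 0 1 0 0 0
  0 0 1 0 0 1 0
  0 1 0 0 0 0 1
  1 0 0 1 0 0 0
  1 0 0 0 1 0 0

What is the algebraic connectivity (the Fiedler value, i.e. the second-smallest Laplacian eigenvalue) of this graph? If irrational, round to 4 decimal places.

Reading degrees in the order [a, b, c, d, e, f, g] gives [2, 1, 1, 2, 2, 2, 2]; set D = diag(2, 1, 1, 2, 2, 2, 2) and form L = D - A. The sorted Laplacian eigenvalues are [0, 0.1981, 0.7530, 1.5550, 2.4450, 3.2470, 3.8019]; the algebraic connectivity is the second entry, 0.1981. The eigenvalues sum to 12, which equals trace(L) = 2|E|. The largest eigenvalue, 3.8019, is at most the vertex count 7.

0.1981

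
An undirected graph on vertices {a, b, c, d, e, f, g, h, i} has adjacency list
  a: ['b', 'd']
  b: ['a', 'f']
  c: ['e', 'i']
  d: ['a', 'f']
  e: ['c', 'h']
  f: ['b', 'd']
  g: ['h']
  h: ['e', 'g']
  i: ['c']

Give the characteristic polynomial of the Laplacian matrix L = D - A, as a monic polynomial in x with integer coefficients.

x^9 - 16x^8 + 105x^7 - 364x^6 + 713x^5 - 776x^4 + 420x^3 - 80x^2

Reading degrees in the order [a, b, c, d, e, f, g, h, i] gives [2, 2, 2, 2, 2, 2, 1, 2, 1]; set D = diag(2, 2, 2, 2, 2, 2, 1, 2, 1) and form L = D - A. L has integer entries, so p(x) = det(xI - L) has integer coefficients. Expanding the determinant yields x^9 - 16x^8 + 105x^7 - 364x^6 + 713x^5 - 776x^4 + 420x^3 - 80x^2. The constant term is 0 because L is singular (the all-ones vector lies in its kernel). The eigenvalues sum to 16, which equals trace(L) = 2|E|.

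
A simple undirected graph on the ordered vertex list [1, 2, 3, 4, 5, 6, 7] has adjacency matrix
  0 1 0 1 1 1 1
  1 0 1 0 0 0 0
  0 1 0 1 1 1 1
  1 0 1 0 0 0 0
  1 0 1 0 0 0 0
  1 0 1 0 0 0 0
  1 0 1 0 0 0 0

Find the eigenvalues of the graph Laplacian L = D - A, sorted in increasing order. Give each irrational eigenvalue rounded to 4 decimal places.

[0, 2, 2, 2, 2, 5, 7]

With the vertex order [1, 2, 3, 4, 5, 6, 7], the degrees are [5, 2, 5, 2, 2, 2, 2], giving D = diag(5, 2, 5, 2, 2, 2, 2) and L = D - A. Diagonalising L (or applying a numerical eigensolver to the 7x7 matrix) gives the spectrum above. The single zero eigenvalue shows the graph is connected. The largest eigenvalue, 7, is at most the vertex count 7.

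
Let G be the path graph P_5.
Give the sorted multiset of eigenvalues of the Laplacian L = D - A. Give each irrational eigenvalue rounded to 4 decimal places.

[0, 0.3820, 1.3820, 2.6180, 3.6180]

The graph has 5 vertices and degree multiset [2, 2, 2, 1, 1]; D is the diagonal matrix of degrees and L = D - A. L is symmetric positive semidefinite, so every eigenvalue is real and nonnegative. The single zero eigenvalue shows the graph is connected. The eigenvalues sum to 8, which equals trace(L) = 2|E|.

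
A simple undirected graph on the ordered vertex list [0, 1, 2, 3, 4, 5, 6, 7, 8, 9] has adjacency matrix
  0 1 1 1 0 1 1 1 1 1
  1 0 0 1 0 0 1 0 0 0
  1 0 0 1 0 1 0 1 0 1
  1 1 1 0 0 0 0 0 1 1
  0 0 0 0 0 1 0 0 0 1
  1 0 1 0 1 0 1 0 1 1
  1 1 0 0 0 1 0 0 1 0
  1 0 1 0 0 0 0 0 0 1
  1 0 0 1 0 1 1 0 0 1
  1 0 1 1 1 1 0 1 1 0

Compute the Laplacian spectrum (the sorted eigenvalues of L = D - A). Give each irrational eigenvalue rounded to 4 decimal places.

With the vertex order [0, 1, 2, 3, 4, 5, 6, 7, 8, 9], the degrees are [8, 3, 5, 5, 2, 6, 4, 3, 5, 7], giving D = diag(8, 3, 5, 5, 2, 6, 4, 3, 5, 7) and L = D - A. L is symmetric positive semidefinite, so every eigenvalue is real and nonnegative. The single zero eigenvalue shows the graph is connected. The eigenvalues sum to 48, which equals trace(L) = 2|E|. There is one zero in the spectrum, matching the 1 component.

[0, 1.7478, 2.3234, 3.5170, 4.0717, 5.3598, 6.3391, 7.4578, 8.1260, 9.0574]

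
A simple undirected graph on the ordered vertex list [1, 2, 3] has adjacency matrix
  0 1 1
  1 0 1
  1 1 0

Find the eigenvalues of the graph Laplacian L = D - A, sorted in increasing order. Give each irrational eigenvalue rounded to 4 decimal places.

Each diagonal entry of L is the vertex degree and each off-diagonal entry is -1 where an edge is present, 0 otherwise; in the order [1, 2, 3] the diagonal is [2, 2, 2]. The multiplicity of 0 as a Laplacian eigenvalue equals the number of connected components. The largest eigenvalue, 3, is at most the vertex count 3.

[0, 3, 3]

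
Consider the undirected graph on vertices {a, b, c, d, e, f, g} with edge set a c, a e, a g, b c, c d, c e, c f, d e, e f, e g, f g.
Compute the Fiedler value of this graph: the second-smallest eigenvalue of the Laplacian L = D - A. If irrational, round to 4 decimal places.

0.9399

With the vertex order [a, b, c, d, e, f, g], the degrees are [3, 1, 5, 2, 5, 3, 3], giving D = diag(3, 1, 5, 2, 5, 3, 3) and L = D - A. Computing the eigenvalues of L and sorting gives [0, 0.9399, 1.8582, 3, 3.9657, 5.9247, 6.3115]. The Fiedler value lambda_2 = 0.9399 is strictly positive, so the graph is connected. The largest eigenvalue, 6.3115, is at most the vertex count 7. There is one zero in the spectrum, matching the 1 component.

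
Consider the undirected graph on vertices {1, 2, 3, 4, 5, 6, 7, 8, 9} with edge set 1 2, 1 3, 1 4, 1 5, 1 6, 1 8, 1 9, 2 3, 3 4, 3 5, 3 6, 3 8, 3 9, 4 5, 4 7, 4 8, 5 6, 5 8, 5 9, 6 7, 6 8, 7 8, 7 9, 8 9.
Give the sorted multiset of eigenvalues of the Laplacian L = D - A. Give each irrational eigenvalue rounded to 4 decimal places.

[0, 1.8978, 4.2529, 5, 5, 7.3284, 8, 8, 8.5209]

Each diagonal entry of L is the vertex degree and each off-diagonal entry is -1 where an edge is present, 0 otherwise; in the order [1, 2, 3, 4, 5, 6, 7, 8, 9] the diagonal is [7, 2, 7, 5, 6, 5, 4, 7, 5]. Diagonalising L (or applying a numerical eigensolver to the 9x9 matrix) gives the spectrum above. The single zero eigenvalue shows the graph is connected. The eigenvalues sum to 48, which equals trace(L) = 2|E|.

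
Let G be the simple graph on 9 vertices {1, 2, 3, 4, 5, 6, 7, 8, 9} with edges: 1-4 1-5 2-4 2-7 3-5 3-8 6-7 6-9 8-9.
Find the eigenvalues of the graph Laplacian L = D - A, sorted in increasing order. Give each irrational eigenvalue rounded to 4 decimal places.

[0, 0.4679, 0.4679, 1.6527, 1.6527, 3, 3, 3.8794, 3.8794]

Each diagonal entry of L is the vertex degree and each off-diagonal entry is -1 where an edge is present, 0 otherwise; in the order [1, 2, 3, 4, 5, 6, 7, 8, 9] the diagonal is [2, 2, 2, 2, 2, 2, 2, 2, 2]. Since every row of L sums to 0, the all-ones vector is in the kernel and 0 is an eigenvalue. The single zero eigenvalue shows the graph is connected. The eigenvalues sum to 18, which equals trace(L) = 2|E|.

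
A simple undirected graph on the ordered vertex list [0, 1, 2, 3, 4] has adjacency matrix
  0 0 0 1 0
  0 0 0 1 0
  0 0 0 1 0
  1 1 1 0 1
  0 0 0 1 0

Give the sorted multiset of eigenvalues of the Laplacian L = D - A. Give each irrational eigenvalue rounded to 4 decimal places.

[0, 1, 1, 1, 5]

With the vertex order [0, 1, 2, 3, 4], the degrees are [1, 1, 1, 4, 1], giving D = diag(1, 1, 1, 4, 1) and L = D - A. Since every row of L sums to 0, the all-ones vector is in the kernel and 0 is an eigenvalue. The single zero eigenvalue shows the graph is connected. There is one zero in the spectrum, matching the 1 component.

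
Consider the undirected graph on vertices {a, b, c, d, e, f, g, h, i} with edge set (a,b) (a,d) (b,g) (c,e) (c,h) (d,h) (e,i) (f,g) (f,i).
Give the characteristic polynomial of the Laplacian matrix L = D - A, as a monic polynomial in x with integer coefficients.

x^9 - 18x^8 + 135x^7 - 546x^6 + 1287x^5 - 1782x^4 + 1386x^3 - 540x^2 + 81x

Reading degrees in the order [a, b, c, d, e, f, g, h, i] gives [2, 2, 2, 2, 2, 2, 2, 2, 2]; set D = diag(2, 2, 2, 2, 2, 2, 2, 2, 2) and form L = D - A. Computing det(xI - L) by cofactor expansion (or equivalently via sum-over-permutations) gives x^9 - 18x^8 + 135x^7 - 546x^6 + 1287x^5 - 1782x^4 + 1386x^3 - 540x^2 + 81x. The coefficient of x^8 equals -trace(L) = -18, matching the sum of degrees. There is one zero in the spectrum, matching the 1 component.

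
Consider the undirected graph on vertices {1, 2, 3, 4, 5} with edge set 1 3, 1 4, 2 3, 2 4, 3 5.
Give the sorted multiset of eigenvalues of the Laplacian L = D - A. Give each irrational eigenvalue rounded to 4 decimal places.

[0, 0.8299, 2, 2.6889, 4.4812]

With the vertex order [1, 2, 3, 4, 5], the degrees are [2, 2, 3, 2, 1], giving D = diag(2, 2, 3, 2, 1) and L = D - A. Diagonalising L (or applying a numerical eigensolver to the 5x5 matrix) gives the spectrum above. The eigenvalues sum to 10, which equals trace(L) = 2|E|.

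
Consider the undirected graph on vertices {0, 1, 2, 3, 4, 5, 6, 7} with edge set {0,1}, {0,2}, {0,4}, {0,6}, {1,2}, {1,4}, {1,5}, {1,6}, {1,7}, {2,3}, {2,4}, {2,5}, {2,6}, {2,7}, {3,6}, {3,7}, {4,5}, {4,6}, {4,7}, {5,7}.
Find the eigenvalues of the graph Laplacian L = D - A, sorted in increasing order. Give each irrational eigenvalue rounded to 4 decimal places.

[0, 2.8358, 3.3820, 5.6180, 5.7729, 7, 7.3914, 8]

Each diagonal entry of L is the vertex degree and each off-diagonal entry is -1 where an edge is present, 0 otherwise; in the order [0, 1, 2, 3, 4, 5, 6, 7] the diagonal is [4, 6, 7, 3, 6, 4, 5, 5]. Since every row of L sums to 0, the all-ones vector is in the kernel and 0 is an eigenvalue. The single zero eigenvalue shows the graph is connected. There is one zero in the spectrum, matching the 1 component. The eigenvalues sum to 40, which equals trace(L) = 2|E|.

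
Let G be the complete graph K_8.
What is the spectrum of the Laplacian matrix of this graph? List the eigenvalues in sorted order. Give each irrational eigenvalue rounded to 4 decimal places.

The graph has 8 vertices and degree multiset [7, 7, 7, 7, 7, 7, 7, 7]; D is the diagonal matrix of degrees and L = D - A. The multiplicity of 0 as a Laplacian eigenvalue equals the number of connected components. There is one zero in the spectrum, matching the 1 component.

[0, 8, 8, 8, 8, 8, 8, 8]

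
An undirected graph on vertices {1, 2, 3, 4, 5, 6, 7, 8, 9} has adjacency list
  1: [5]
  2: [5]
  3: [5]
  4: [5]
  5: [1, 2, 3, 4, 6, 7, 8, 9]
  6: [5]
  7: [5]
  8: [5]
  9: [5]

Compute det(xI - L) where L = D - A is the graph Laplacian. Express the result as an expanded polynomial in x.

Each diagonal entry of L is the vertex degree and each off-diagonal entry is -1 where an edge is present, 0 otherwise; in the order [1, 2, 3, 4, 5, 6, 7, 8, 9] the diagonal is [1, 1, 1, 1, 8, 1, 1, 1, 1]. L has integer entries, so p(x) = det(xI - L) has integer coefficients. Expanding the determinant yields x^9 - 16x^8 + 84x^7 - 224x^6 + 350x^5 - 336x^4 + 196x^3 - 64x^2 + 9x. The coefficient of x^8 equals -trace(L) = -16, matching the sum of degrees. The largest eigenvalue, 9, is at most the vertex count 9.

x^9 - 16x^8 + 84x^7 - 224x^6 + 350x^5 - 336x^4 + 196x^3 - 64x^2 + 9x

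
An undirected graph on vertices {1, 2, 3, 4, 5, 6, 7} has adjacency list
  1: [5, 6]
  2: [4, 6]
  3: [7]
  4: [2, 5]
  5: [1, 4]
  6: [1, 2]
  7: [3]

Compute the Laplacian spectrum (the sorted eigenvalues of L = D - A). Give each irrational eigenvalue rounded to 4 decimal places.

Reading degrees in the order [1, 2, 3, 4, 5, 6, 7] gives [2, 2, 1, 2, 2, 2, 1]; set D = diag(2, 2, 1, 2, 2, 2, 1) and form L = D - A. The multiplicity of 0 as a Laplacian eigenvalue equals the number of connected components. The 2 zero eigenvalues correspond to the 2 connected components. The eigenvalues sum to 12, which equals trace(L) = 2|E|. There are 2 zeros in the spectrum, matching the 2 components.

[0, 0, 1.3820, 1.3820, 2, 3.6180, 3.6180]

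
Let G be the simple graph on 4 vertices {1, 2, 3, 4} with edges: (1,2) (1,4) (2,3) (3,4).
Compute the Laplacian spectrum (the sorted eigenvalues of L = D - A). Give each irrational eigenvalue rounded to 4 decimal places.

[0, 2, 2, 4]

With the vertex order [1, 2, 3, 4], the degrees are [2, 2, 2, 2], giving D = diag(2, 2, 2, 2) and L = D - A. The multiplicity of 0 as a Laplacian eigenvalue equals the number of connected components.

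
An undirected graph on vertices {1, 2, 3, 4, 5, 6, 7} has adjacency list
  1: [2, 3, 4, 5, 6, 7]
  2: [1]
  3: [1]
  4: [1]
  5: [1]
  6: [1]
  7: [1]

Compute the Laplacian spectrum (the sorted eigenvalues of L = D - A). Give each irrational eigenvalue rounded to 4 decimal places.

[0, 1, 1, 1, 1, 1, 7]

With the vertex order [1, 2, 3, 4, 5, 6, 7], the degrees are [6, 1, 1, 1, 1, 1, 1], giving D = diag(6, 1, 1, 1, 1, 1, 1) and L = D - A. Diagonalising L (or applying a numerical eigensolver to the 7x7 matrix) gives the spectrum above. By the matrix-tree theorem the graph has (1/7) * product of the nonzero eigenvalues = 1 spanning tree. There is one zero in the spectrum, matching the 1 component.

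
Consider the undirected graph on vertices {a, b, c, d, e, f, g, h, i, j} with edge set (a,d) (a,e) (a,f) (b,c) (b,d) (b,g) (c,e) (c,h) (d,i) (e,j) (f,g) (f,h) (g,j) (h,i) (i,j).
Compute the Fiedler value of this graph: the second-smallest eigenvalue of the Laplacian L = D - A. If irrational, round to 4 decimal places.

Each diagonal entry of L is the vertex degree and each off-diagonal entry is -1 where an edge is present, 0 otherwise; in the order [a, b, c, d, e, f, g, h, i, j] the diagonal is [3, 3, 3, 3, 3, 3, 3, 3, 3, 3]. Computing the eigenvalues of L and sorting gives [0, 2, 2, 2, 2, 2, 5, 5, 5, 5]. The Fiedler value lambda_2 = 2 is strictly positive, so the graph is connected. There is one zero in the spectrum, matching the 1 component.

2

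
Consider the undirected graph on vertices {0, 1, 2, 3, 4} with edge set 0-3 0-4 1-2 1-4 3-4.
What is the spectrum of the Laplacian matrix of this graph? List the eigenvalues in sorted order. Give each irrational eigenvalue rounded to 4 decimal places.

With the vertex order [0, 1, 2, 3, 4], the degrees are [2, 2, 1, 2, 3], giving D = diag(2, 2, 1, 2, 3) and L = D - A. Diagonalising L (or applying a numerical eigensolver to the 5x5 matrix) gives the spectrum above. There is one zero in the spectrum, matching the 1 component.

[0, 0.5188, 2.3111, 3, 4.1701]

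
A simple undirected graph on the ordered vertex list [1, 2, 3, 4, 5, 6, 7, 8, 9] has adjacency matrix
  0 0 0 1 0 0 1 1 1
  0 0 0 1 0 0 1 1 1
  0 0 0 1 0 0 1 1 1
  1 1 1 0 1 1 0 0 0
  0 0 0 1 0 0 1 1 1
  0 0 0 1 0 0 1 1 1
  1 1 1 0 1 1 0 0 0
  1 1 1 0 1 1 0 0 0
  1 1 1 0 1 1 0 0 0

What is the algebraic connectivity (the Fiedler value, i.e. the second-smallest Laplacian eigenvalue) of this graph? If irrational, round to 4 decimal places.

4

With the vertex order [1, 2, 3, 4, 5, 6, 7, 8, 9], the degrees are [4, 4, 4, 5, 4, 4, 5, 5, 5], giving D = diag(4, 4, 4, 5, 4, 4, 5, 5, 5) and L = D - A. The sorted Laplacian eigenvalues are [0, 4, 4, 4, 4, 5, 5, 5, 9]; the algebraic connectivity is the second entry, 4. There is one zero in the spectrum, matching the 1 component. By the matrix-tree theorem the graph has (1/9) * product of the nonzero eigenvalues = 32000 spanning trees.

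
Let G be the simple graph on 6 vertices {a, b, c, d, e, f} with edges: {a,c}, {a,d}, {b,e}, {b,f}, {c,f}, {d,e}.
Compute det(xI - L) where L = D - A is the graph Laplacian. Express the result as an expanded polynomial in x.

Reading degrees in the order [a, b, c, d, e, f] gives [2, 2, 2, 2, 2, 2]; set D = diag(2, 2, 2, 2, 2, 2) and form L = D - A. The eigenvalues of L are [0, 1, 1, 3, 3, 4]; the characteristic polynomial is the product of (x - lambda_i), which multiplies out to x^6 - 12x^5 + 54x^4 - 112x^3 + 105x^2 - 36x. The coefficient of x^5 equals -trace(L) = -12, matching the sum of degrees. There is one zero in the spectrum, matching the 1 component. The eigenvalues sum to 12, which equals trace(L) = 2|E|.

x^6 - 12x^5 + 54x^4 - 112x^3 + 105x^2 - 36x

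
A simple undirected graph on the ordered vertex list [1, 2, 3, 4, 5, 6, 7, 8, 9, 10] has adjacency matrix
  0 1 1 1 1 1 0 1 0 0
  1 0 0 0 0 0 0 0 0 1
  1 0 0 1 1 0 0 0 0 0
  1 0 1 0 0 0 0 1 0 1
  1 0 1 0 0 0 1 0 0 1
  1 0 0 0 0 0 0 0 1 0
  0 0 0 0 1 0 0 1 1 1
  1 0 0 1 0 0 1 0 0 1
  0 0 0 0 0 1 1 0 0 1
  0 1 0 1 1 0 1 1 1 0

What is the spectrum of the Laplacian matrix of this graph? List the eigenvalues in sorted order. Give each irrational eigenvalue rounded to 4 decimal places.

Reading degrees in the order [1, 2, 3, 4, 5, 6, 7, 8, 9, 10] gives [6, 2, 3, 4, 4, 2, 4, 4, 3, 6]; set D = diag(6, 2, 3, 4, 4, 2, 4, 4, 3, 6) and form L = D - A. The multiplicity of 0 as a Laplacian eigenvalue equals the number of connected components. The single zero eigenvalue shows the graph is connected.

[0, 1.4716, 1.9202, 2.2692, 3.2218, 3.8656, 5.1399, 5.6492, 6.6143, 7.8481]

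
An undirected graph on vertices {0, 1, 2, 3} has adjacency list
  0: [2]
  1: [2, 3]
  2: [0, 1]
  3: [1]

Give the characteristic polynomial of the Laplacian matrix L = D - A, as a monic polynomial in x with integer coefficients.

x^4 - 6x^3 + 10x^2 - 4x

With the vertex order [0, 1, 2, 3], the degrees are [1, 2, 2, 1], giving D = diag(1, 2, 2, 1) and L = D - A. Computing det(xI - L) by cofactor expansion (or equivalently via sum-over-permutations) gives x^4 - 6x^3 + 10x^2 - 4x. Since p(0) = det(-L) = 0, x divides p(x). The largest eigenvalue, 3.4142, is at most the vertex count 4.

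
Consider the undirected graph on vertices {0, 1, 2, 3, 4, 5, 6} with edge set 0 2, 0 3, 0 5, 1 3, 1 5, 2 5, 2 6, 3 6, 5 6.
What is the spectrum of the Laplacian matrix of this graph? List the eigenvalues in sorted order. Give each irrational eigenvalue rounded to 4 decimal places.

[0, 0, 1.7857, 3, 3, 4.5392, 5.6751]

Reading degrees in the order [0, 1, 2, 3, 4, 5, 6] gives [3, 2, 3, 3, 0, 4, 3]; set D = diag(3, 2, 3, 3, 0, 4, 3) and form L = D - A. Diagonalising L (or applying a numerical eigensolver to the 7x7 matrix) gives the spectrum above. The 2 zero eigenvalues correspond to the 2 connected components. The largest eigenvalue, 5.6751, is at most the vertex count 7. The eigenvalues sum to 18, which equals trace(L) = 2|E|.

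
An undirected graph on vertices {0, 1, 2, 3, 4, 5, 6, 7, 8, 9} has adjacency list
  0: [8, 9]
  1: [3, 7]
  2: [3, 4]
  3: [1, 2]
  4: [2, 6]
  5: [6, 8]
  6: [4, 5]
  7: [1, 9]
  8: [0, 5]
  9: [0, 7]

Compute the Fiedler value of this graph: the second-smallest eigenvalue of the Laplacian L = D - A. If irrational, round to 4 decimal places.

0.3820

With the vertex order [0, 1, 2, 3, 4, 5, 6, 7, 8, 9], the degrees are [2, 2, 2, 2, 2, 2, 2, 2, 2, 2], giving D = diag(2, 2, 2, 2, 2, 2, 2, 2, 2, 2) and L = D - A. The sorted Laplacian eigenvalues are [0, 0.3820, 0.3820, 1.3820, 1.3820, 2.6180, 2.6180, 3.6180, 3.6180, 4]; the algebraic connectivity is the second entry, 0.3820. By the matrix-tree theorem the graph has (1/10) * product of the nonzero eigenvalues = 10 spanning trees.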